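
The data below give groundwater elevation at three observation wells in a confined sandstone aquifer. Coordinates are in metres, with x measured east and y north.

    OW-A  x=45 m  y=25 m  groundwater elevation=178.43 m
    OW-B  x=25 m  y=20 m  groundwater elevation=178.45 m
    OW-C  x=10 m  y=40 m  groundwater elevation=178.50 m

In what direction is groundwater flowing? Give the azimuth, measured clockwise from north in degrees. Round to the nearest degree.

Differences from OW-A: to OW-B (Δx, Δy, Δh) = (-20, -5, +0.02); to OW-C = (-35, 15, +0.07).
Determinant of the coordinate differences = (-20)·15 − (-35)·(-5) = -475.
∂h/∂x = [(+0.02)·15 − (+0.07)·(-5)] / -475 = -0.001368
∂h/∂y = [(-20)·(+0.07) − (-35)·(+0.02)] / -475 = +0.001474
Flow direction (−∇h) has components (+0.001368 E, -0.001474 N).
Azimuth = atan2(E, N) = atan2(+0.001368, -0.001474) = 137.1° ≈ 137°.

137°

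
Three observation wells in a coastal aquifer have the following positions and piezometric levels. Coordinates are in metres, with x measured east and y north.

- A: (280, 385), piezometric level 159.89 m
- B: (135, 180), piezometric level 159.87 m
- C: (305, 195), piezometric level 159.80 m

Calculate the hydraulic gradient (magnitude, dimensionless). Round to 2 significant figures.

0.00061

With h = a·x + b·y + c and A as origin, the differences give:
  (-145)·a + (-205)·b = -0.02
  25·a + (-190)·b = -0.09
Eliminate b (×(-190) and ×(-205), subtract): 32675·a = -14.650 → a = ∂h/∂x = -0.0004484
Back-substitute: b = ∂h/∂y = +0.0004147.
|∇h| = √(-0.0004484² + 0.0004147²) = 0.0006108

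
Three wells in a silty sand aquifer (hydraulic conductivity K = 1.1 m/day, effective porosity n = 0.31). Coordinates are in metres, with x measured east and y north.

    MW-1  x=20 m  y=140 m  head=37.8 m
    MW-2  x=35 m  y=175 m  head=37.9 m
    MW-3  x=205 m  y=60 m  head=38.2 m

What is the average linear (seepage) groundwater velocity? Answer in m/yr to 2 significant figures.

Three-point gradient (reference MW-1): Δ to MW-2 = (15, 35, +0.1), Δ to MW-3 = (185, -80, +0.4).
∂h/∂x = +0.002866, ∂h/∂y = +0.001629 (det = -7675).
|∇h| = √(0.002866² + 0.001629²) = 0.003297
Seepage velocity v = K·i/n = 1.1 × 0.003297 / 0.31 = 0.0117 m/day = 4.273 m/yr.

4.3 m/yr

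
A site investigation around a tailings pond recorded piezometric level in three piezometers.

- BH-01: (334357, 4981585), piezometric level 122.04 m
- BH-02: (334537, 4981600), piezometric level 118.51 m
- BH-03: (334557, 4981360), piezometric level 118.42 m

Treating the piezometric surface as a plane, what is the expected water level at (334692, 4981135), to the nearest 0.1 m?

Taking BH-01 as reference: BH-02−BH-01 = (180, 15, -3.53); BH-03−BH-01 = (200, -225, -3.62).
Solve a·Δx + b·Δy = Δh: det = 180·(-225) − 200·15 = -43500.
∂h/∂x = [(-3.53)·(-225) − (-3.62)·15] / -43500 = -0.01951
∂h/∂y = [180·(-3.62) − 200·(-3.53)] / -43500 = -0.001251
h(334692, 4981135) = 122.04 + (-0.01951)·(335) + (-0.001251)·(-450) = 122.04 -6.535 +0.563 = 116.068 m.

116.1 m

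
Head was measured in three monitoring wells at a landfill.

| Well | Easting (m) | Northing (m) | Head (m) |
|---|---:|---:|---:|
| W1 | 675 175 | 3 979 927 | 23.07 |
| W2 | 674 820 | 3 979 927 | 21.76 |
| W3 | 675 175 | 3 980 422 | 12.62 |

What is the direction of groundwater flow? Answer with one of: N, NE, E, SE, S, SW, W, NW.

N

∂h/∂x = (21.76 − 23.07) / (674820 − 675175) = +0.003690
∂h/∂y = (12.62 − 23.07) / (3980422 − 3979927) = -0.02111
Flow = −∇h = (-0.003690 east, +0.02111 north), which points north.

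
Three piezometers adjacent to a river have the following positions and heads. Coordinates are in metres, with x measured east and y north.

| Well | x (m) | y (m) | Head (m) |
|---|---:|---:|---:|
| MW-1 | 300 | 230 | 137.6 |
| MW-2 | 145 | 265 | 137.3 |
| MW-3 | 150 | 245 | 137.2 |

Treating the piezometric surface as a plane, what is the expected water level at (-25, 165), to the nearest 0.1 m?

With h = a·x + b·y + c and MW-1 as origin, the differences give:
  (-155)·a + 35·b = -0.3
  (-150)·a + 15·b = -0.4
Eliminate b (×15 and ×35, subtract): 2925·a = 9.50 → a = ∂h/∂x = +0.003248
Back-substitute: b = ∂h/∂y = +0.005812.
h(-25, 165) = 137.6 + (+0.003248)·(-325) + (+0.005812)·(-65) = 137.6 -1.056 -0.378 = 136.167 m.

136.2 m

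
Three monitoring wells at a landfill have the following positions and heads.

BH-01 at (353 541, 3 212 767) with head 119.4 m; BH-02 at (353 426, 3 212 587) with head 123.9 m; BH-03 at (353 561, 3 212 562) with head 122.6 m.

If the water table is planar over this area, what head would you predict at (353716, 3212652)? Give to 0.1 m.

119.1 m

Differences from BH-01: to BH-02 (Δx, Δy, Δh) = (-115, -180, +4.5); to BH-03 = (20, -205, +3.2).
Solve a·Δx + b·Δy = Δh: det = (-115)·(-205) − 20·(-180) = 27175.
∂h/∂x = [(+4.5)·(-205) − (+3.2)·(-180)] / 27175 = -0.01275
∂h/∂y = [(-115)·(+3.2) − 20·(+4.5)] / 27175 = -0.01685
h(353716, 3212652) = 119.4 + (-0.01275)·(175) + (-0.01685)·(-115) = 119.4 -2.231 +1.938 = 119.107 m.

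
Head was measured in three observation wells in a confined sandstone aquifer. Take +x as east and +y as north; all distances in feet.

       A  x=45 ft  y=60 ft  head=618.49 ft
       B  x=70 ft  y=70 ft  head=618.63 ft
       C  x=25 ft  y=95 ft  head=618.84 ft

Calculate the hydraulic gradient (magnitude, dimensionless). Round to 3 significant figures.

Differences from A: to B (Δx, Δy, Δh) = (25, 10, +0.14); to C = (-20, 35, +0.35).
Solve a·Δx + b·Δy = Δh: det = 25·35 − (-20)·10 = 1075.
∂h/∂x = [(+0.14)·35 − (+0.35)·10] / 1075 = +0.001302
∂h/∂y = [25·(+0.35) − (-20)·(+0.14)] / 1075 = +0.01074
|∇h| = √(0.001302² + 0.01074²) = 0.01082

0.0108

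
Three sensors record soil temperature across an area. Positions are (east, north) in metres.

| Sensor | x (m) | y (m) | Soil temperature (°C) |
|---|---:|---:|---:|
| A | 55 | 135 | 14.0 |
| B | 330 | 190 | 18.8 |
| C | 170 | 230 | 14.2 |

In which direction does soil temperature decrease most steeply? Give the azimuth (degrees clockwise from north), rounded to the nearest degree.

318°

Three-point gradient (reference A): Δ to B = (275, 55, +4.8), Δ to C = (115, 95, +0.2).
∂T/∂x = +0.02247, ∂T/∂y = -0.02510 (det = 19800).
Steepest decrease is along −∇f: components (-0.02247 E, +0.02510 N).
Azimuth = atan2(-0.02247, +0.02510) = 318.2° ≈ 318°.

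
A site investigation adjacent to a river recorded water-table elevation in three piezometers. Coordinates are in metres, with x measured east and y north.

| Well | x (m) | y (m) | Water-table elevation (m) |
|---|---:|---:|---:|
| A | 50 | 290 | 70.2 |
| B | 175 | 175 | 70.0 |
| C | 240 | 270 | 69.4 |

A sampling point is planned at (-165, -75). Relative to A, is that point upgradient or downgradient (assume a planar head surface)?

With h = a·x + b·y + c and A as origin, the differences give:
  125·a + (-115)·b = -0.2
  190·a + (-20)·b = -0.8
Eliminate b (×(-20) and ×(-115), subtract): 19350·a = -88.00 → a = ∂h/∂x = -0.004548
Back-substitute: b = ∂h/∂y = -0.003204.
Head at (-165, -75) = 70.2 + (-0.004548)·(-215) + (-0.003204)·(-365) = 72.35 m.
That is higher than the 70.2 m at A, so the point is upgradient.

upgradient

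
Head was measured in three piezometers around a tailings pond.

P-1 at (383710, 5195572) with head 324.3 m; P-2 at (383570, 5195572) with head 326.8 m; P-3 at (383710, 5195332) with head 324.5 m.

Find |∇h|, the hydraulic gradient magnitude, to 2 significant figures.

∂h/∂x = (326.8 − 324.3) / (383570 − 383710) = -0.01786
∂h/∂y = (324.5 − 324.3) / (5195332 − 5195572) = -0.0008333
|∇h| = √(-0.01786² + -0.0008333²) = 0.01788

0.018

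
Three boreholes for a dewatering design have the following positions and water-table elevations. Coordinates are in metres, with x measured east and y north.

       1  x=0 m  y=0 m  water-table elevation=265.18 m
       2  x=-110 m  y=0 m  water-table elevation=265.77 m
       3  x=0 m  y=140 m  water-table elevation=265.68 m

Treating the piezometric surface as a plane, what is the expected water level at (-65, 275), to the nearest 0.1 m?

266.5 m

∂h/∂x = (265.77 − 265.18) / (-110 − 0) = -0.005364
∂h/∂y = (265.68 − 265.18) / (140 − 0) = +0.003571
h(-65, 275) = 265.18 + (-0.005364)·(-65) + (+0.003571)·(275) = 265.18 +0.349 +0.982 = 266.511 m.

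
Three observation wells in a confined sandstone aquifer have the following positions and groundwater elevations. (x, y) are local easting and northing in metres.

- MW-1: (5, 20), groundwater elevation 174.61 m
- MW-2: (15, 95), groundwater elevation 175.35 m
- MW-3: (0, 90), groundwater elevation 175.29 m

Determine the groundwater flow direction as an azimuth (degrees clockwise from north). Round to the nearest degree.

With h = a·x + b·y + c and MW-1 as origin, the differences give:
  10·a + 75·b = +0.74
  (-5)·a + 70·b = +0.68
Eliminate b (×70 and ×75, subtract): 1075·a = 0.800 → a = ∂h/∂x = +0.0007442
Back-substitute: b = ∂h/∂y = +0.009767.
Flow direction (−∇h) has components (-0.0007442 E, -0.009767 N).
Azimuth = atan2(E, N) = atan2(-0.0007442, -0.009767) = 184.4° ≈ 184°.

184°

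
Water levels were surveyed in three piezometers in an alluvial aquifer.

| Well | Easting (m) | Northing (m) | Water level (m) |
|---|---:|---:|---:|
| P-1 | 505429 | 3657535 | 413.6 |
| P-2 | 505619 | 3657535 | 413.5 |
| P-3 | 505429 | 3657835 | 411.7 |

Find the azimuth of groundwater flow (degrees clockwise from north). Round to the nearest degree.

005°

∂h/∂x = (413.5 − 413.6) / (505619 − 505429) = -0.0005263
∂h/∂y = (411.7 − 413.6) / (3657835 − 3657535) = -0.006333
Flow direction (−∇h) has components (+0.0005263 E, +0.006333 N).
Azimuth = atan2(E, N) = atan2(+0.0005263, +0.006333) = 4.8° ≈ 005°.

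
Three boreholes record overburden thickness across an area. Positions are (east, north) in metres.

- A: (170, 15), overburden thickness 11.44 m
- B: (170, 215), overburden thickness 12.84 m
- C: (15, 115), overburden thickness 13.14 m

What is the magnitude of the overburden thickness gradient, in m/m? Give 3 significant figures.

0.00952 m/m

With d = a·x + b·y + c and A as origin, the differences give:
  0·a + 200·b = +1.40
  (-155)·a + 100·b = +1.70
Eliminate b (×100 and ×200, subtract): 31000·a = -200.000 → a = ∂d/∂x = -0.006452
Back-substitute: b = ∂d/∂y = +0.007000.
|∇f| = √(-0.006452² + 0.007000²) = 0.00952 m/m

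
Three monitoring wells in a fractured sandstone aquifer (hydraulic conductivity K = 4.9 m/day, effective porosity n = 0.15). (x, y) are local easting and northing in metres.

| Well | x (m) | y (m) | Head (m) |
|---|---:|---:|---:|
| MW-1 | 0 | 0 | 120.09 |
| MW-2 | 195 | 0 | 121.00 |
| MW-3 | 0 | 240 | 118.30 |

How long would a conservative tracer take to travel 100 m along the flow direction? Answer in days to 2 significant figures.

350 days

∂h/∂x = (121.00 − 120.09) / (195 − 0) = +0.004667
∂h/∂y = (118.30 − 120.09) / (240 − 0) = -0.007458
|∇h| = √(0.004667² + -0.007458²) = 0.008798
Seepage velocity v = K·i/n = 4.9 × 0.008798 / 0.15 = 0.2874 m/day.
t = 100 / 0.2874 = 347.9 days.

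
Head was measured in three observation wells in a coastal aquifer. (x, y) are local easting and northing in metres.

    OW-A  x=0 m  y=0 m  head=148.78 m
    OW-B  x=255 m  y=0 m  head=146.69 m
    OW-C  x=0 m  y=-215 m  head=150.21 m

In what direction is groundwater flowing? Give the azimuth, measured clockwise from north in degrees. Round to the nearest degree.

051°

∂h/∂x = (146.69 − 148.78) / (255 − 0) = -0.008196
∂h/∂y = (150.21 − 148.78) / (-215 − 0) = -0.006651
Flow direction (−∇h) has components (+0.008196 E, +0.006651 N).
Azimuth = atan2(E, N) = atan2(+0.008196, +0.006651) = 50.9° ≈ 051°.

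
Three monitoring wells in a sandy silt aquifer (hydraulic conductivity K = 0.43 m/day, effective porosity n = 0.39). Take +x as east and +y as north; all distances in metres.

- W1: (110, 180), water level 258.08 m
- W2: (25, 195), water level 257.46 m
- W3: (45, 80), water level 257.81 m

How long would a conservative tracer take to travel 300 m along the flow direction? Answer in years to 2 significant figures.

100 years

Taking W1 as reference: W2−W1 = (-85, 15, -0.62); W3−W1 = (-65, -100, -0.27).
Solve a·Δx + b·Δy = Δh: det = (-85)·(-100) − (-65)·15 = 9475.
∂h/∂x = [(-0.62)·(-100) − (-0.27)·15] / 9475 = +0.006971
∂h/∂y = [(-85)·(-0.27) − (-65)·(-0.62)] / 9475 = -0.001831
|∇h| = √(0.006971² + -0.001831²) = 0.007207
Seepage velocity v = K·i/n = 0.43 × 0.007207 / 0.39 = 0.007946 m/day.
t = 300 / 0.007946 = 3.775e+04 days = 103 years.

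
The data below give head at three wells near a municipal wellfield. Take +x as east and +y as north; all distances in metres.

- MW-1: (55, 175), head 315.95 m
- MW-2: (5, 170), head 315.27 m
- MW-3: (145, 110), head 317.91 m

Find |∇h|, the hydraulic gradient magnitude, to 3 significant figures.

With h = a·x + b·y + c and MW-1 as origin, the differences give:
  (-50)·a + (-5)·b = -0.68
  90·a + (-65)·b = +1.96
Eliminate b (×(-65) and ×(-5), subtract): 3700·a = 54.000 → a = ∂h/∂x = +0.01459
Back-substitute: b = ∂h/∂y = -0.009946.
|∇h| = √(0.01459² + -0.009946²) = 0.01766

0.0177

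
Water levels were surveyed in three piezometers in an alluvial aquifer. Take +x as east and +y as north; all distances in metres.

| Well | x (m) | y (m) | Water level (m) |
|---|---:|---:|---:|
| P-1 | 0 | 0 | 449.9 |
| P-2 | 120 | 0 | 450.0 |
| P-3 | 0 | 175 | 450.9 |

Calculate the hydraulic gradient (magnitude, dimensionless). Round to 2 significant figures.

0.0058

∂h/∂x = (450.0 − 449.9) / (120 − 0) = +0.0008333
∂h/∂y = (450.9 − 449.9) / (175 − 0) = +0.005714
|∇h| = √(0.0008333² + 0.005714²) = 0.005774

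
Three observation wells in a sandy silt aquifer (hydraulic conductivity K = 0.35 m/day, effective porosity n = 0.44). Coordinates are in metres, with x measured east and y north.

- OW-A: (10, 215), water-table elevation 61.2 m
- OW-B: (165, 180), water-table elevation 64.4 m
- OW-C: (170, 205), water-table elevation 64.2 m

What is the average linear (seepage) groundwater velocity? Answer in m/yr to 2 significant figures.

Differences from OW-A: to OW-B (Δx, Δy, Δh) = (155, -35, +3.2); to OW-C = (160, -10, +3.0).
Solve a·Δx + b·Δy = Δh: det = 155·(-10) − 160·(-35) = 4050.
∂h/∂x = [(+3.2)·(-10) − (+3.0)·(-35)] / 4050 = +0.01802
∂h/∂y = [155·(+3.0) − 160·(+3.2)] / 4050 = -0.01160
|∇h| = √(0.01802² + -0.01160²) = 0.02143
Seepage velocity v = K·i/n = 0.35 × 0.02143 / 0.44 = 0.01705 m/day = 6.228 m/yr.

6.2 m/yr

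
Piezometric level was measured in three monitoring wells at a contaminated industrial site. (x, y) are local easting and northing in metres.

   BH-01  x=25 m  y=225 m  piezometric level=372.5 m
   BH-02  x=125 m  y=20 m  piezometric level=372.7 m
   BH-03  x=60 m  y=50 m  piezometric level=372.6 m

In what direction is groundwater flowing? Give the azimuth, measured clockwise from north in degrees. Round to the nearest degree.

282°

Differences from BH-01: to BH-02 (Δx, Δy, Δh) = (100, -205, +0.2); to BH-03 = (35, -175, +0.1).
Solve a·Δx + b·Δy = Δh: det = 100·(-175) − 35·(-205) = -10325.
∂h/∂x = [(+0.2)·(-175) − (+0.1)·(-205)] / -10325 = +0.001404
∂h/∂y = [100·(+0.1) − 35·(+0.2)] / -10325 = -0.0002906
Flow direction (−∇h) has components (-0.001404 E, +0.0002906 N).
Azimuth = atan2(E, N) = atan2(-0.001404, +0.0002906) = 281.7° ≈ 282°.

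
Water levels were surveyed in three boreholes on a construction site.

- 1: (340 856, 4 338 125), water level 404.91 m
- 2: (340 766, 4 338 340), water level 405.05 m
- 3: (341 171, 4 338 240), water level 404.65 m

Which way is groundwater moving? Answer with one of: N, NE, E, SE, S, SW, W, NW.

Taking 1 as reference: 2−1 = (-90, 215, +0.14); 3−1 = (315, 115, -0.26).
Determinant of the coordinate differences = (-90)·115 − 315·215 = -78075.
∂h/∂x = [(+0.14)·115 − (-0.26)·215] / -78075 = -0.0009222
∂h/∂y = [(-90)·(-0.26) − 315·(+0.14)] / -78075 = +0.0002651
Flow = −∇h = (+0.0009222 east, -0.0002651 north), which points east.

E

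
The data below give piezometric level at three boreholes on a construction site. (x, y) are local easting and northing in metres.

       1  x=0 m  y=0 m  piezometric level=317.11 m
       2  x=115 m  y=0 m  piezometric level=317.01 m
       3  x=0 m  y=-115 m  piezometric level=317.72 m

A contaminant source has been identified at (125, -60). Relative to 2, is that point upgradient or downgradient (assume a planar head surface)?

upgradient

∂h/∂x = (317.01 − 317.11) / (115 − 0) = -0.0008696
∂h/∂y = (317.72 − 317.11) / (-115 − 0) = -0.005304
Head at (125, -60) = 317.11 + (-0.0008696)·(125) + (-0.005304)·(-60) = 317.32 m.
That is higher than the 317.01 m at 2, so the point is upgradient.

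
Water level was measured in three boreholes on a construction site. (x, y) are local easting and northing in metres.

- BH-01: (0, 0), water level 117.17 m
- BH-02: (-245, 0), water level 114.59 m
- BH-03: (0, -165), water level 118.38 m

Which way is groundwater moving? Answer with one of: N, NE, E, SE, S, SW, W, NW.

NW

∂h/∂x = (114.59 − 117.17) / (-245 − 0) = +0.01053
∂h/∂y = (118.38 − 117.17) / (-165 − 0) = -0.007333
Flow = −∇h = (-0.01053 east, +0.007333 north), which points northwest.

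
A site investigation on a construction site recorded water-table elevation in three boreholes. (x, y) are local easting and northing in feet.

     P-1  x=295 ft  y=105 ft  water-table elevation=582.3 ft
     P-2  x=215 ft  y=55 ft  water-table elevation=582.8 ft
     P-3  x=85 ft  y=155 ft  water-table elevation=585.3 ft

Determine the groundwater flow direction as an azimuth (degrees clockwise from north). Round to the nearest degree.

128°

Differences from P-1: to P-2 (Δx, Δy, Δh) = (-80, -50, +0.5); to P-3 = (-210, 50, +3.0).
Determinant of the coordinate differences = (-80)·50 − (-210)·(-50) = -14500.
∂h/∂x = [(+0.5)·50 − (+3.0)·(-50)] / -14500 = -0.01207
∂h/∂y = [(-80)·(+3.0) − (-210)·(+0.5)] / -14500 = +0.009310
Flow direction (−∇h) has components (+0.01207 E, -0.009310 N).
Azimuth = atan2(E, N) = atan2(+0.01207, -0.009310) = 127.6° ≈ 128°.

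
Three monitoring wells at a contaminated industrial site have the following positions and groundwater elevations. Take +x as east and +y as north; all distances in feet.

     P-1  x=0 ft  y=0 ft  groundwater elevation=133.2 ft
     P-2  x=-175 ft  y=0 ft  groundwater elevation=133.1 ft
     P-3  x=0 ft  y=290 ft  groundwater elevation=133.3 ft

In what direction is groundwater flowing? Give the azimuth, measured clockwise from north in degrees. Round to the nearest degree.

239°

∂h/∂x = (133.1 − 133.2) / (-175 − 0) = +0.0005714
∂h/∂y = (133.3 − 133.2) / (290 − 0) = +0.0003448
Flow direction (−∇h) has components (-0.0005714 E, -0.0003448 N).
Azimuth = atan2(E, N) = atan2(-0.0005714, -0.0003448) = 238.9° ≈ 239°.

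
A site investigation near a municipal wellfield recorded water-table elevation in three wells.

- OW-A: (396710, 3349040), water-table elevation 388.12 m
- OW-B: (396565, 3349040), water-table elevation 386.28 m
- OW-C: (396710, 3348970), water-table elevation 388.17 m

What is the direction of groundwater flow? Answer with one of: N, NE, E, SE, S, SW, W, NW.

∂h/∂x = (386.28 − 388.12) / (396565 − 396710) = +0.01269
∂h/∂y = (388.17 − 388.12) / (3348970 − 3349040) = -0.0007143
Flow = −∇h = (-0.01269 east, +0.0007143 north), which points west.

W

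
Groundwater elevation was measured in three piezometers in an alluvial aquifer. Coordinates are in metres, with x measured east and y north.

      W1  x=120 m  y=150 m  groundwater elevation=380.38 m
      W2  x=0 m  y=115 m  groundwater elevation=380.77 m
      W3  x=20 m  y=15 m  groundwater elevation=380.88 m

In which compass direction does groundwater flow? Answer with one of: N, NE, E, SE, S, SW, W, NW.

NE

Taking W1 as reference: W2−W1 = (-120, -35, +0.39); W3−W1 = (-100, -135, +0.50).
Solve a·Δx + b·Δy = Δh: det = (-120)·(-135) − (-100)·(-35) = 12700.
∂h/∂x = [(+0.39)·(-135) − (+0.50)·(-35)] / 12700 = -0.002768
∂h/∂y = [(-120)·(+0.50) − (-100)·(+0.39)] / 12700 = -0.001654
Flow = −∇h = (+0.002768 east, +0.001654 north), which points northeast.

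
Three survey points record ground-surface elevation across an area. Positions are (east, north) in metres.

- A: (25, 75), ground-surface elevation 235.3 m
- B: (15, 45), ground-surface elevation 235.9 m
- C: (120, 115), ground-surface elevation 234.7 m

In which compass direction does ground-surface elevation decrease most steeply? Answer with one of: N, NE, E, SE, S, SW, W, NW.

With z = a·x + b·y + c and A as origin, the differences give:
  (-10)·a + (-30)·b = +0.6
  95·a + 40·b = -0.6
Eliminate b (×40 and ×(-30), subtract): 2450·a = 6.00 → a = ∂z/∂x = +0.002449
Back-substitute: b = ∂z/∂y = -0.02082.
Steepest decrease is along −∇f = (-0.002449 E, +0.02082 N) → north.

N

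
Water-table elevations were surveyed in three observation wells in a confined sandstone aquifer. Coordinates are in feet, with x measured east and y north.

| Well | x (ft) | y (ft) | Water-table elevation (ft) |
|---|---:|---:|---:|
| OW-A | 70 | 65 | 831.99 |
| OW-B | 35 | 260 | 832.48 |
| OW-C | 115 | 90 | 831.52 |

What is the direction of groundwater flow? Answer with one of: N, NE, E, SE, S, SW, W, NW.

E

With h = a·x + b·y + c and OW-A as origin, the differences give:
  (-35)·a + 195·b = +0.49
  45·a + 25·b = -0.47
Eliminate b (×25 and ×195, subtract): -9650·a = 103.900 → a = ∂h/∂x = -0.01077
Back-substitute: b = ∂h/∂y = +0.0005803.
Flow = −∇h = (+0.01077 east, -0.0005803 north), which points east.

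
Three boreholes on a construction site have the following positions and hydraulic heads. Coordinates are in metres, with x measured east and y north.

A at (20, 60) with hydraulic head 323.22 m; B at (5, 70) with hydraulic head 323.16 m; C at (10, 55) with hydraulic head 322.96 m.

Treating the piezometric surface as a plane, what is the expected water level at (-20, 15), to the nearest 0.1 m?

Differences from A: to B (Δx, Δy, Δh) = (-15, 10, -0.06); to C = (-10, -5, -0.26).
Solve a·Δx + b·Δy = Δh: det = (-15)·(-5) − (-10)·10 = 175.
∂h/∂x = [(-0.06)·(-5) − (-0.26)·10] / 175 = +0.01657
∂h/∂y = [(-15)·(-0.26) − (-10)·(-0.06)] / 175 = +0.01886
h(-20, 15) = 323.22 + (+0.01657)·(-40) + (+0.01886)·(-45) = 323.22 -0.663 -0.849 = 321.709 m.

321.7 m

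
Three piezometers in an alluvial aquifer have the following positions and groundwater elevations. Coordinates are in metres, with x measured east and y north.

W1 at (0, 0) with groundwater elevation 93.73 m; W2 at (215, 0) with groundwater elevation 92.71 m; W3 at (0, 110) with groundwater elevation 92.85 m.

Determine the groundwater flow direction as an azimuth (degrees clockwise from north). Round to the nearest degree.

031°

∂h/∂x = (92.71 − 93.73) / (215 − 0) = -0.004744
∂h/∂y = (92.85 − 93.73) / (110 − 0) = -0.008000
Flow direction (−∇h) has components (+0.004744 E, +0.008000 N).
Azimuth = atan2(E, N) = atan2(+0.004744, +0.008000) = 30.7° ≈ 031°.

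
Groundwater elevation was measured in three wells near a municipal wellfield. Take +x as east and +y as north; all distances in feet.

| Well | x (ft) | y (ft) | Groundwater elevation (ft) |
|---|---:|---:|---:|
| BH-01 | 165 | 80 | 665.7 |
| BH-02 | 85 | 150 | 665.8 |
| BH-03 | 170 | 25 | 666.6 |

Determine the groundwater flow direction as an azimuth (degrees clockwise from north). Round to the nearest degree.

043°

With h = a·x + b·y + c and BH-01 as origin, the differences give:
  (-80)·a + 70·b = +0.1
  5·a + (-55)·b = +0.9
Eliminate b (×(-55) and ×70, subtract): 4050·a = -68.50 → a = ∂h/∂x = -0.01691
Back-substitute: b = ∂h/∂y = -0.01790.
Flow direction (−∇h) has components (+0.01691 E, +0.01790 N).
Azimuth = atan2(E, N) = atan2(+0.01691, +0.01790) = 43.4° ≈ 043°.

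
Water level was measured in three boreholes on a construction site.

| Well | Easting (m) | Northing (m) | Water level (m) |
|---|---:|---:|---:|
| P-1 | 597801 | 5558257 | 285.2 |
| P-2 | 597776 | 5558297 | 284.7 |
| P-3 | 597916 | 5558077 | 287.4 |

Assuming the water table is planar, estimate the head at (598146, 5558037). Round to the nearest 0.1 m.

Taking P-1 as reference: P-2−P-1 = (-25, 40, -0.5); P-3−P-1 = (115, -180, +2.2).
Solve a·Δx + b·Δy = Δh: det = (-25)·(-180) − 115·40 = -100.
∂h/∂x = [(-0.5)·(-180) − (+2.2)·40] / -100 = -0.02000
∂h/∂y = [(-25)·(+2.2) − 115·(-0.5)] / -100 = -0.02500
h(598146, 5558037) = 285.2 + (-0.02000)·(345) + (-0.02500)·(-220) = 285.2 -6.900 +5.500 = 283.800 m.

283.8 m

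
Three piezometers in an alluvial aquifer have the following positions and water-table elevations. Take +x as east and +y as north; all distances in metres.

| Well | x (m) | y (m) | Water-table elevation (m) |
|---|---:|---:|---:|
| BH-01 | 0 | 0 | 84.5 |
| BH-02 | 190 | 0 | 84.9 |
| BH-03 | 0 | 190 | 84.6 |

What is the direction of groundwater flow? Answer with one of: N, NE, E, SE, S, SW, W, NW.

∂h/∂x = (84.9 − 84.5) / (190 − 0) = +0.002105
∂h/∂y = (84.6 − 84.5) / (190 − 0) = +0.0005263
Flow = −∇h = (-0.002105 east, -0.0005263 north), which points west.

W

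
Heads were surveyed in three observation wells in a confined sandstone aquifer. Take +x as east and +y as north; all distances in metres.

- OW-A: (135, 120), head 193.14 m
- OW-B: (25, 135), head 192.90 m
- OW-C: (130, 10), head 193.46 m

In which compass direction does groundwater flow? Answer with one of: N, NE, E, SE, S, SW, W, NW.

NW

With h = a·x + b·y + c and OW-A as origin, the differences give:
  (-110)·a + 15·b = -0.24
  (-5)·a + (-110)·b = +0.32
Eliminate b (×(-110) and ×15, subtract): 12175·a = 21.600 → a = ∂h/∂x = +0.001774
Back-substitute: b = ∂h/∂y = -0.002990.
Flow = −∇h = (-0.001774 east, +0.002990 north), which points northwest.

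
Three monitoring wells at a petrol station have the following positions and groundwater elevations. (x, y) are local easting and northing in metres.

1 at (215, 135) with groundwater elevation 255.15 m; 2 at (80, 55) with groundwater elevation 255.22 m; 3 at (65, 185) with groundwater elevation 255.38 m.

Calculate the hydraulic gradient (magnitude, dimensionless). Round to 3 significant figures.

0.00160

Taking 1 as reference: 2−1 = (-135, -80, +0.07); 3−1 = (-150, 50, +0.23).
Determinant of the coordinate differences = (-135)·50 − (-150)·(-80) = -18750.
∂h/∂x = [(+0.07)·50 − (+0.23)·(-80)] / -18750 = -0.001168
∂h/∂y = [(-135)·(+0.23) − (-150)·(+0.07)] / -18750 = +0.001096
|∇h| = √(-0.001168² + 0.001096²) = 0.001602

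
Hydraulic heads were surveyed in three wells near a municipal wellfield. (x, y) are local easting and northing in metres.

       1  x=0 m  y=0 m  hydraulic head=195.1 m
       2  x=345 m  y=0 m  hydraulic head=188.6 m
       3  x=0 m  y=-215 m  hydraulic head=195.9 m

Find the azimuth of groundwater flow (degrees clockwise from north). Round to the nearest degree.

079°

∂h/∂x = (188.6 − 195.1) / (345 − 0) = -0.01884
∂h/∂y = (195.9 − 195.1) / (-215 − 0) = -0.003721
Flow direction (−∇h) has components (+0.01884 E, +0.003721 N).
Azimuth = atan2(E, N) = atan2(+0.01884, +0.003721) = 78.8° ≈ 079°.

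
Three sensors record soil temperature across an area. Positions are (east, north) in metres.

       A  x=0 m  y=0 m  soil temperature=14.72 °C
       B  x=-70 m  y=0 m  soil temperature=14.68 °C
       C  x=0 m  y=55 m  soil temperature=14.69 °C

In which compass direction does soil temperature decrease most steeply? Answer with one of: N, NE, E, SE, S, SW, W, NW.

NW

∂T/∂x = (14.68 − 14.72) / (-70 − 0) = +0.0005714
∂T/∂y = (14.69 − 14.72) / (55 − 0) = -0.0005455
Steepest decrease is along −∇f = (-0.0005714 E, +0.0005455 N) → northwest.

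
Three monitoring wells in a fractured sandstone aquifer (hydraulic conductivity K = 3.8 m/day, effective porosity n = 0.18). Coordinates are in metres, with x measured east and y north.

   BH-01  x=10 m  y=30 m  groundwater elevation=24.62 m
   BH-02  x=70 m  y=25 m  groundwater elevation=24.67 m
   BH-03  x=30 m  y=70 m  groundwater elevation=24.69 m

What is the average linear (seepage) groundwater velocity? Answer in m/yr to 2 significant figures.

Differences from BH-01: to BH-02 (Δx, Δy, Δh) = (60, -5, +0.05); to BH-03 = (20, 40, +0.07).
Solve a·Δx + b·Δy = Δh: det = 60·40 − 20·(-5) = 2500.
∂h/∂x = [(+0.05)·40 − (+0.07)·(-5)] / 2500 = +0.0009400
∂h/∂y = [60·(+0.07) − 20·(+0.05)] / 2500 = +0.001280
|∇h| = √(0.0009400² + 0.001280²) = 0.001588
Seepage velocity v = K·i/n = 3.8 × 0.001588 / 0.18 = 0.03352 m/day = 12.24 m/yr.

12 m/yr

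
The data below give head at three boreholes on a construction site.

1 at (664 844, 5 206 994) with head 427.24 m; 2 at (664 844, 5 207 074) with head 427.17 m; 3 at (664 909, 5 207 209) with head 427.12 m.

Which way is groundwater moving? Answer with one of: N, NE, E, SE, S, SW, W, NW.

With h = a·x + b·y + c and 1 as origin, the differences give:
  0·a + 80·b = -0.07
  65·a + 215·b = -0.12
Eliminate b (×215 and ×80, subtract): -5200·a = -5.450 → a = ∂h/∂x = +0.001048
Back-substitute: b = ∂h/∂y = -0.0008750.
Flow = −∇h = (-0.001048 east, +0.0008750 north), which points northwest.

NW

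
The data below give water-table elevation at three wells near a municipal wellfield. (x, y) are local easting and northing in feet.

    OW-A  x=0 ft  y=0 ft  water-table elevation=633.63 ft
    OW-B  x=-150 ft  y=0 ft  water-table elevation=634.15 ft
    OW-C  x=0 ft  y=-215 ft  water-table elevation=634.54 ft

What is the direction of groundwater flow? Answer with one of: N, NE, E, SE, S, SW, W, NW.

∂h/∂x = (634.15 − 633.63) / (-150 − 0) = -0.003467
∂h/∂y = (634.54 − 633.63) / (-215 − 0) = -0.004233
Flow = −∇h = (+0.003467 east, +0.004233 north), which points northeast.

NE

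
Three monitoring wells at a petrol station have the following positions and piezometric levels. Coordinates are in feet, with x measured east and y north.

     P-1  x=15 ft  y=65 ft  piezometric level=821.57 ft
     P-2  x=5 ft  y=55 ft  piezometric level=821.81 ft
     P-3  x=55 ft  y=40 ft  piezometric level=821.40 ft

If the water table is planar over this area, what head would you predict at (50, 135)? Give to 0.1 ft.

Taking P-1 as reference: P-2−P-1 = (-10, -10, +0.24); P-3−P-1 = (40, -25, -0.17).
Determinant of the coordinate differences = (-10)·(-25) − 40·(-10) = 650.
∂h/∂x = [(+0.24)·(-25) − (-0.17)·(-10)] / 650 = -0.01185
∂h/∂y = [(-10)·(-0.17) − 40·(+0.24)] / 650 = -0.01215
h(50, 135) = 821.57 + (-0.01185)·(35) + (-0.01215)·(70) = 821.57 -0.415 -0.851 = 820.305 ft.

820.3 ft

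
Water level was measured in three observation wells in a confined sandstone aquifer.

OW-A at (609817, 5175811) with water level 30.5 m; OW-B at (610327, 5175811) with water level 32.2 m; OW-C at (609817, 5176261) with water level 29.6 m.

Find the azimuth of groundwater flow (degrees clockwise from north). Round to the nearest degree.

∂h/∂x = (32.2 − 30.5) / (610327 − 609817) = +0.003333
∂h/∂y = (29.6 − 30.5) / (5176261 − 5175811) = -0.002000
Flow direction (−∇h) has components (-0.003333 E, +0.002000 N).
Azimuth = atan2(E, N) = atan2(-0.003333, +0.002000) = 301.0° ≈ 301°.

301°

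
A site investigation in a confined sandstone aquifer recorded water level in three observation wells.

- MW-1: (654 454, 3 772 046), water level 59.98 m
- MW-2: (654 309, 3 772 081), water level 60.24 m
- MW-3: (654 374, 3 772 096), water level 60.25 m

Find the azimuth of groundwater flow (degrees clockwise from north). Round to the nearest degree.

169°

With h = a·x + b·y + c and MW-1 as origin, the differences give:
  (-145)·a + 35·b = +0.26
  (-80)·a + 50·b = +0.27
Eliminate b (×50 and ×35, subtract): -4450·a = 3.550 → a = ∂h/∂x = -0.0007978
Back-substitute: b = ∂h/∂y = +0.004124.
Flow direction (−∇h) has components (+0.0007978 E, -0.004124 N).
Azimuth = atan2(E, N) = atan2(+0.0007978, -0.004124) = 169.1° ≈ 169°.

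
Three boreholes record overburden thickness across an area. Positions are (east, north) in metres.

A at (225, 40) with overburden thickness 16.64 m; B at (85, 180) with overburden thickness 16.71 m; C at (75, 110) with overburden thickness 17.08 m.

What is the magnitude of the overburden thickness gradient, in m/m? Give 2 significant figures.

Taking A as reference: B−A = (-140, 140, +0.07); C−A = (-150, 70, +0.44).
Determinant of the coordinate differences = (-140)·70 − (-150)·140 = 11200.
∂d/∂x = [(+0.07)·70 − (+0.44)·140] / 11200 = -0.005062
∂d/∂y = [(-140)·(+0.44) − (-150)·(+0.07)] / 11200 = -0.004562
|∇f| = √(-0.005062² + -0.004562²) = 0.006814 m/m

0.0068 m/m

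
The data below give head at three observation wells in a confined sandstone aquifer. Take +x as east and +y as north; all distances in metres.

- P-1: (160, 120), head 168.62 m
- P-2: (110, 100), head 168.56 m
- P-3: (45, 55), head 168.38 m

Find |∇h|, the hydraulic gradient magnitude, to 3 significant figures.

Differences from P-1: to P-2 (Δx, Δy, Δh) = (-50, -20, -0.06); to P-3 = (-115, -65, -0.24).
Determinant of the coordinate differences = (-50)·(-65) − (-115)·(-20) = 950.
∂h/∂x = [(-0.06)·(-65) − (-0.24)·(-20)] / 950 = -0.0009474
∂h/∂y = [(-50)·(-0.24) − (-115)·(-0.06)] / 950 = +0.005368
|∇h| = √(-0.0009474² + 0.005368²) = 0.005451

0.00545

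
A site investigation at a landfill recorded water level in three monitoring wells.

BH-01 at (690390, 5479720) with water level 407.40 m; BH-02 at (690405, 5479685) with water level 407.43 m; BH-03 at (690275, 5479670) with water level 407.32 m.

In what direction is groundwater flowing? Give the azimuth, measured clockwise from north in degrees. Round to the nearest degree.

298°

Differences from BH-01: to BH-02 (Δx, Δy, Δh) = (15, -35, +0.03); to BH-03 = (-115, -50, -0.08).
Determinant of the coordinate differences = 15·(-50) − (-115)·(-35) = -4775.
∂h/∂x = [(+0.03)·(-50) − (-0.08)·(-35)] / -4775 = +0.0009005
∂h/∂y = [15·(-0.08) − (-115)·(+0.03)] / -4775 = -0.0004712
Flow direction (−∇h) has components (-0.0009005 E, +0.0004712 N).
Azimuth = atan2(E, N) = atan2(-0.0009005, +0.0004712) = 297.6° ≈ 298°.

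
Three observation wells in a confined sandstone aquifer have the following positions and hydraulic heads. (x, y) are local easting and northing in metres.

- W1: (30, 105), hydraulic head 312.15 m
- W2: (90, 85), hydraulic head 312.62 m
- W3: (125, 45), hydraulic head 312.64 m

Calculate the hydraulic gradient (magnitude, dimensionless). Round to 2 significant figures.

Taking W1 as reference: W2−W1 = (60, -20, +0.47); W3−W1 = (95, -60, +0.49).
Determinant of the coordinate differences = 60·(-60) − 95·(-20) = -1700.
∂h/∂x = [(+0.47)·(-60) − (+0.49)·(-20)] / -1700 = +0.01082
∂h/∂y = [60·(+0.49) − 95·(+0.47)] / -1700 = +0.008971
|∇h| = √(0.01082² + 0.008971²) = 0.01406

0.014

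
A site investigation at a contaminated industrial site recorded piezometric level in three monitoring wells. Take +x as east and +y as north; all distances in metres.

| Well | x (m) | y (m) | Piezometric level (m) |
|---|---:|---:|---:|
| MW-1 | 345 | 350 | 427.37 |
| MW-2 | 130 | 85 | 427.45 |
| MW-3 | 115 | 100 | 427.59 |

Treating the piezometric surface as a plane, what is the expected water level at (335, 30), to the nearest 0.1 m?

426.1 m

Differences from MW-1: to MW-2 (Δx, Δy, Δh) = (-215, -265, +0.08); to MW-3 = (-230, -250, +0.22).
Determinant of the coordinate differences = (-215)·(-250) − (-230)·(-265) = -7200.
∂h/∂x = [(+0.08)·(-250) − (+0.22)·(-265)] / -7200 = -0.005319
∂h/∂y = [(-215)·(+0.22) − (-230)·(+0.08)] / -7200 = +0.004014
h(335, 30) = 427.37 + (-0.005319)·(-10) + (+0.004014)·(-320) = 427.37 +0.053 -1.284 = 426.139 m.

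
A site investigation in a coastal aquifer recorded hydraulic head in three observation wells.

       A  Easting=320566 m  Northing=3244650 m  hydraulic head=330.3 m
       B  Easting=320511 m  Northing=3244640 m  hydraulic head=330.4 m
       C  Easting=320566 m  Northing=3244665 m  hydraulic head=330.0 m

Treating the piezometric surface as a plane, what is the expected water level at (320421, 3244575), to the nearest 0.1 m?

331.5 m

Differences from A: to B (Δx, Δy, Δh) = (-55, -10, +0.1); to C = (0, 15, -0.3).
Determinant of the coordinate differences = (-55)·15 − 0·(-10) = -825.
∂h/∂x = [(+0.1)·15 − (-0.3)·(-10)] / -825 = +0.001818
∂h/∂y = [(-55)·(-0.3) − 0·(+0.1)] / -825 = -0.02000
h(320421, 3244575) = 330.3 + (+0.001818)·(-145) + (-0.02000)·(-75) = 330.3 -0.264 +1.500 = 331.536 m.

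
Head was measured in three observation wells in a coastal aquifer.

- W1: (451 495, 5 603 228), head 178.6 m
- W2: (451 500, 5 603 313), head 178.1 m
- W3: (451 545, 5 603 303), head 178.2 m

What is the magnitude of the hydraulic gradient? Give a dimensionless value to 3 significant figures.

0.00600

Differences from W1: to W2 (Δx, Δy, Δh) = (5, 85, -0.5); to W3 = (50, 75, -0.4).
Determinant of the coordinate differences = 5·75 − 50·85 = -3875.
∂h/∂x = [(-0.5)·75 − (-0.4)·85] / -3875 = +0.0009032
∂h/∂y = [5·(-0.4) − 50·(-0.5)] / -3875 = -0.005935
|∇h| = √(0.0009032² + -0.005935²) = 0.006003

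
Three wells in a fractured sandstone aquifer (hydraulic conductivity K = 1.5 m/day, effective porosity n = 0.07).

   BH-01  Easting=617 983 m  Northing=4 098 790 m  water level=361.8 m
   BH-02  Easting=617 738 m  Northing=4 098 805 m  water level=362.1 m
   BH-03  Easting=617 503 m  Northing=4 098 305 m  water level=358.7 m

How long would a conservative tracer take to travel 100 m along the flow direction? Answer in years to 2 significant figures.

1.8 years

Differences from BH-01: to BH-02 (Δx, Δy, Δh) = (-245, 15, +0.3); to BH-03 = (-480, -485, -3.1).
Solve a·Δx + b·Δy = Δh: det = (-245)·(-485) − (-480)·15 = 126025.
∂h/∂x = [(+0.3)·(-485) − (-3.1)·15] / 126025 = -0.0007856
∂h/∂y = [(-245)·(-3.1) − (-480)·(+0.3)] / 126025 = +0.007169
|∇h| = √(-0.0007856² + 0.007169²) = 0.007212
Seepage velocity v = K·i/n = 1.5 × 0.007212 / 0.07 = 0.1545 m/day.
t = 100 / 0.1545 = 647.2 days = 1.77 years.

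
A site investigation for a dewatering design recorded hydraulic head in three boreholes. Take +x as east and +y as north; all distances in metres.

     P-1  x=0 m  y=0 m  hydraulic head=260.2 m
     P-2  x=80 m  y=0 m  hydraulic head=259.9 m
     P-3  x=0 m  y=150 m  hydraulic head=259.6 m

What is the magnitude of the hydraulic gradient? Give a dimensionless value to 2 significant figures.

0.0055

∂h/∂x = (259.9 − 260.2) / (80 − 0) = -0.003750
∂h/∂y = (259.6 − 260.2) / (150 − 0) = -0.004000
|∇h| = √(-0.003750² + -0.004000²) = 0.005483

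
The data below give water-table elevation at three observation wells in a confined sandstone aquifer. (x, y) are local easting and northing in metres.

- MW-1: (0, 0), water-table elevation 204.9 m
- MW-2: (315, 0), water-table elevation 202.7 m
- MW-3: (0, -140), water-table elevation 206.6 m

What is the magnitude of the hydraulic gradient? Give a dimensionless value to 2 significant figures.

0.014

∂h/∂x = (202.7 − 204.9) / (315 − 0) = -0.006984
∂h/∂y = (206.6 − 204.9) / (-140 − 0) = -0.01214
|∇h| = √(-0.006984² + -0.01214²) = 0.01401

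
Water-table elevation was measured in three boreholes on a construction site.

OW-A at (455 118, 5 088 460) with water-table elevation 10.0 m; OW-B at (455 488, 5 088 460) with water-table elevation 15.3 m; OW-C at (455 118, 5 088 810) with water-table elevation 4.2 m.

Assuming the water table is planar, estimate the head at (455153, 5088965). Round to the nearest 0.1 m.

2.1 m

∂h/∂x = (15.3 − 10.0) / (455488 − 455118) = +0.01432
∂h/∂y = (4.2 − 10.0) / (5088810 − 5088460) = -0.01657
h(455153, 5088965) = 10.0 + (+0.01432)·(35) + (-0.01657)·(505) = 10.0 +0.501 -8.369 = 2.133 m.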